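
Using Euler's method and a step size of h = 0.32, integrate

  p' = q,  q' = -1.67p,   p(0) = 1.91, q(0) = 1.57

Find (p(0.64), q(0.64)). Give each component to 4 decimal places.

Euler on (p,q): p_{n+1} = p_n + h·p', q_{n+1} = q_n + h·q'.
0.000000: (1.910000, 1.570000); f=(1.570000, -3.189700) → (2.412400, 0.549296)
0.320000: (2.412400, 0.549296); f=(0.549296, -4.028708) → (2.588175, -0.739891)
(p(0.64), q(0.64)) ≈ (2.5882, -0.7399)

2.5882, -0.7399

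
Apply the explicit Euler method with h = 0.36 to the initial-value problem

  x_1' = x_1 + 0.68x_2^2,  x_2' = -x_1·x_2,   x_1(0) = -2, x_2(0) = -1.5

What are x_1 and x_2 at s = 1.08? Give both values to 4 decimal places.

3.3721, -6.7792

Euler on (x_1,x_2): x_1_{n+1} = x_1_n + h·x_1', x_2_{n+1} = x_2_n + h·x_2'.
0.000000: (-2.000000, -1.500000); f=(-0.470000, -3.000000) → (-2.169200, -2.580000)
0.360000: (-2.169200, -2.580000); f=(2.357152, -5.596536) → (-1.320625, -4.594753)
0.720000: (-1.320625, -4.594753); f=(13.035368, -6.067947) → (3.372107, -6.779214)
(x_1(1.08), x_2(1.08)) ≈ (3.3721, -6.7792)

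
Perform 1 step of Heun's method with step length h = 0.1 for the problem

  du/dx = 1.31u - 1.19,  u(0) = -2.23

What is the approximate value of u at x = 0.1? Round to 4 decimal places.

Heun: k1 = f(x_n, u_n); k2 = f(x_n + h, u_n + h·k1); u_{n+1} = u_n + (h/2)·(k1 + k2).
x=0.000000, u=-2.230000:
  k1 = f(0.000000, -2.230000) = -4.111300
  k2 = f(0.100000, -2.641130) = -4.649880
  u ← -2.230000 + (0.1/2)·(-4.111300 + (-4.649880)) = -2.668059
u(0.1) ≈ -2.6681

-2.6681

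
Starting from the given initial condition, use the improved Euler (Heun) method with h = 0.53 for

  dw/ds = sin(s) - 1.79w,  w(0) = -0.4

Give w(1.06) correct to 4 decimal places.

Heun: k1 = f(s_n, w_n); k2 = f(s_n + h, w_n + h·k1); w_{n+1} = w_n + (h/2)·(k1 + k2).
s=0.000000, w=-0.400000:
  k1 = f(0.000000, -0.400000) = 0.716000
  k2 = f(0.530000, -0.020520) = 0.542264
  w ← -0.400000 + (0.53/2)·(0.716000 + 0.542264) = -0.066560
s=0.530000, w=-0.066560:
  k1 = f(0.530000, -0.066560) = 0.624676
  k2 = f(1.060000, 0.264518) = 0.398868
  w ← -0.066560 + (0.53/2)·(0.624676 + 0.398868) = 0.204679
w(1.06) ≈ 0.2047

0.2047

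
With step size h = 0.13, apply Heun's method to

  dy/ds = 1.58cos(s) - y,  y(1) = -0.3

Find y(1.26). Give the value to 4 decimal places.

-0.0811

Heun: k1 = f(s_n, y_n); k2 = f(s_n + h, y_n + h·k1); y_{n+1} = y_n + (h/2)·(k1 + k2).
s=1.000000, y=-0.300000:
  k1 = f(1.000000, -0.300000) = 1.153678
  k2 = f(1.130000, -0.150022) = 0.824144
  y ← -0.300000 + (0.13/2)·(1.153678 + 0.824144) = -0.171442
s=1.130000, y=-0.171442:
  k1 = f(1.130000, -0.171442) = 0.845564
  k2 = f(1.260000, -0.061518) = 0.544709
  y ← -0.171442 + (0.13/2)·(0.845564 + 0.544709) = -0.081074
y(1.26) ≈ -0.0811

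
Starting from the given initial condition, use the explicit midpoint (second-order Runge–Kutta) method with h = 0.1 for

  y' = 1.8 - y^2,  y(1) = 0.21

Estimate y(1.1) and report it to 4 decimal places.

0.3811

Midpoint: k1 = f(x_n, y_n); k2 = f(x_n + h/2, y_n + (h/2)·k1); y_{n+1} = y_n + h·k2.
x=1.000000, y=0.210000:
  k1 = f(1.000000, 0.210000) = 1.755900
  k2 = f(1.050000, 0.297795) = 1.711318
  y ← 0.210000 + 0.1·1.711318 = 0.381132
y(1.1) ≈ 0.3811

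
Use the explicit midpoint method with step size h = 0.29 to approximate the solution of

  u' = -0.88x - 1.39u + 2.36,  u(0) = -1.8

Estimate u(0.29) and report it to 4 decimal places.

Midpoint: k1 = f(x_n, u_n); k2 = f(x_n + h/2, u_n + (h/2)·k1); u_{n+1} = u_n + h·k2.
x=0.000000, u=-1.800000:
  k1 = f(0.000000, -1.800000) = 4.862000
  k2 = f(0.145000, -1.095010) = 3.754464
  u ← -1.800000 + 0.29·3.754464 = -0.711205
u(0.29) ≈ -0.7112

-0.7112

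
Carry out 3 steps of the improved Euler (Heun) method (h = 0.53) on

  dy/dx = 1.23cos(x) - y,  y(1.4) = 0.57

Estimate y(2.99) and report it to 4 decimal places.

Heun: k1 = f(x_n, y_n); k2 = f(x_n + h, y_n + h·k1); y_{n+1} = y_n + (h/2)·(k1 + k2).
x=1.400000, y=0.570000:
  k1 = f(1.400000, 0.570000) = -0.360940
  k2 = f(1.930000, 0.378702) = -0.811082
  y ← 0.570000 + (0.53/2)·(-0.360940 + (-0.811082)) = 0.259414
x=1.930000, y=0.259414:
  k1 = f(1.930000, 0.259414) = -0.691795
  k2 = f(2.460000, -0.107237) = -0.847944
  y ← 0.259414 + (0.53/2)·(-0.691795 + (-0.847944)) = -0.148617
x=2.460000, y=-0.148617:
  k1 = f(2.460000, -0.148617) = -0.806565
  k2 = f(2.990000, -0.576096) = -0.639798
  y ← -0.148617 + (0.53/2)·(-0.806565 + (-0.639798)) = -0.531903
y(2.99) ≈ -0.5319

-0.5319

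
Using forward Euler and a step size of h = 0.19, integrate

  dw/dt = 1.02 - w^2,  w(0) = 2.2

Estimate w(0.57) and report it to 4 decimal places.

Euler: w_{n+1} = w_n + h·f(t_n, w_n).
t=0.000000, w=2.200000: f=-3.820000 → w ← 2.200000 + 0.19·(-3.820000) = 1.474200
t=0.190000, w=1.474200: f=-1.153266 → w ← 1.474200 + 0.19·(-1.153266) = 1.255080
t=0.380000, w=1.255080: f=-0.555225 → w ← 1.255080 + 0.19·(-0.555225) = 1.149587
w(0.57) ≈ 1.1496

1.1496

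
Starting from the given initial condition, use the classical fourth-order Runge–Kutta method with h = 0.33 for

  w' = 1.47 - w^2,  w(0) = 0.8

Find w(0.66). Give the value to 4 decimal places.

1.1156

RK4: k1 = f(x_n, w_n); k2 = f(x_n + h/2, w_n + (h/2)·k1); k3 = f(x_n + h/2, w_n + (h/2)·k2); k4 = f(x_n + h, w_n + h·k3); w_{n+1} = w_n + (h/6)·(k1 + 2k2 + 2k3 + k4).
x=0.000000, w=0.800000:
  k1 = f(0.000000, 0.800000) = 0.830000
  k2 = f(0.165000, 0.936950) = 0.592125
  k3 = f(0.165000, 0.897701) = 0.664134
  k4 = f(0.330000, 1.019164) = 0.431305
  w ← 0.800000 + (0.33/6)·(k1 + 2k2 + 2k3 + k4) = 1.007560
x=0.330000, w=1.007560:
  k1 = f(0.330000, 1.007560) = 0.454823
  k2 = f(0.495000, 1.082606) = 0.297965
  k3 = f(0.495000, 1.056724) = 0.353334
  k4 = f(0.660000, 1.124160) = 0.206264
  w ← 1.007560 + (0.33/6)·(k1 + 2k2 + 2k3 + k4) = 1.115563
w(0.66) ≈ 1.1156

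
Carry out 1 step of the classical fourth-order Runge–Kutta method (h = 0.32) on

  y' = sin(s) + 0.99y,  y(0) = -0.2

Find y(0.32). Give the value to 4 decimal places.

-0.2180

RK4: k1 = f(s_n, y_n); k2 = f(s_n + h/2, y_n + (h/2)·k1); k3 = f(s_n + h/2, y_n + (h/2)·k2); k4 = f(s_n + h, y_n + h·k3); y_{n+1} = y_n + (h/6)·(k1 + 2k2 + 2k3 + k4).
s=0.000000, y=-0.200000:
  k1 = f(0.000000, -0.200000) = -0.198000
  k2 = f(0.160000, -0.231680) = -0.070045
  k3 = f(0.160000, -0.211207) = -0.049777
  k4 = f(0.320000, -0.215929) = 0.100797
  y ← -0.200000 + (0.32/6)·(k1 + 2k2 + 2k3 + k4) = -0.217965
y(0.32) ≈ -0.2180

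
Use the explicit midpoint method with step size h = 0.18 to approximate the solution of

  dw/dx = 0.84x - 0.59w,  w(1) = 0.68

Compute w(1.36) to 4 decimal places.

0.8737

Midpoint: k1 = f(x_n, w_n); k2 = f(x_n + h/2, w_n + (h/2)·k1); w_{n+1} = w_n + h·k2.
x=1.000000, w=0.680000:
  k1 = f(1.000000, 0.680000) = 0.438800
  k2 = f(1.090000, 0.719492) = 0.491100
  w ← 0.680000 + 0.18·0.491100 = 0.768398
x=1.180000, w=0.768398:
  k1 = f(1.180000, 0.768398) = 0.537845
  k2 = f(1.270000, 0.816804) = 0.584886
  w ← 0.768398 + 0.18·0.584886 = 0.873677
w(1.36) ≈ 0.8737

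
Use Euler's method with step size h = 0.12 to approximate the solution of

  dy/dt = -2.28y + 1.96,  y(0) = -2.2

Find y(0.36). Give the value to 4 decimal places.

Euler: y_{n+1} = y_n + h·f(t_n, y_n).
t=0.000000, y=-2.200000: f=6.976000 → y ← -2.200000 + 0.12·6.976000 = -1.362880
t=0.120000, y=-1.362880: f=5.067366 → y ← -1.362880 + 0.12·5.067366 = -0.754796
t=0.240000, y=-0.754796: f=3.680935 → y ← -0.754796 + 0.12·3.680935 = -0.313084
y(0.36) ≈ -0.3131

-0.3131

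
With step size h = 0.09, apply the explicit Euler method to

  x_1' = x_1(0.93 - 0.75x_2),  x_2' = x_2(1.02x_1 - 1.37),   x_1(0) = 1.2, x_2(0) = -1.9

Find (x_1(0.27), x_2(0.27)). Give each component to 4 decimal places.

2.1325, -1.9667

Euler on (x_1,x_2): x_1_{n+1} = x_1_n + h·x_1', x_2_{n+1} = x_2_n + h·x_2'.
0.000000: (1.200000, -1.900000); f=(2.826000, 0.277400) → (1.454340, -1.875034)
0.090000: (1.454340, -1.875034); f=(3.397739, -0.212679) → (1.760137, -1.894175)
0.180000: (1.760137, -1.894175); f=(4.137432, -0.805667) → (2.132505, -1.966685)
(x_1(0.27), x_2(0.27)) ≈ (2.1325, -1.9667)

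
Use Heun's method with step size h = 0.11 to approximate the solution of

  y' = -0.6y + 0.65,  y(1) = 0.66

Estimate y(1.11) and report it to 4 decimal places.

0.6870

Heun: k1 = f(t_n, y_n); k2 = f(t_n + h, y_n + h·k1); y_{n+1} = y_n + (h/2)·(k1 + k2).
t=1.000000, y=0.660000:
  k1 = f(1.000000, 0.660000) = 0.254000
  k2 = f(1.110000, 0.687940) = 0.237236
  y ← 0.660000 + (0.11/2)·(0.254000 + 0.237236) = 0.687018
y(1.11) ≈ 0.6870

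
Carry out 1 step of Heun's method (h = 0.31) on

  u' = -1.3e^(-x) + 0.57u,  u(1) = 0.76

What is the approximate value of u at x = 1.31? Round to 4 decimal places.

Heun: k1 = f(x_n, u_n); k2 = f(x_n + h, u_n + h·k1); u_{n+1} = u_n + (h/2)·(k1 + k2).
x=1.000000, u=0.760000:
  k1 = f(1.000000, 0.760000) = -0.045043
  k2 = f(1.310000, 0.746037) = 0.074475
  u ← 0.760000 + (0.31/2)·(-0.045043 + 0.074475) = 0.764562
u(1.31) ≈ 0.7646

0.7646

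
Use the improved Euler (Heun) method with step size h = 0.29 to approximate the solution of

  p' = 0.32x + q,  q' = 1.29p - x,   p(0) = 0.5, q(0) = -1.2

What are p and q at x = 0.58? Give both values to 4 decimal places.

Heun on (p,q): k1 = f(x_n, state_n); k2 = f(x_n + h, state_n + h·k1); state_{n+1} = state_n + (h/2)·(k1 + k2).
0.000000: (0.500000, -1.200000)
  k1 = (-1.200000, 0.645000)
  predictor → (0.152000, -1.012950)
  k2 = (-0.920150, -0.093920)
  → (0.192578, -1.120093)
0.290000: (0.192578, -1.120093)
  k1 = (-1.027293, -0.041574)
  predictor → (-0.105337, -1.132150)
  k2 = (-0.946550, -0.715885)
  → (-0.093629, -1.229925)
(p(0.58), q(0.58)) ≈ (-0.0936, -1.2299)

-0.0936, -1.2299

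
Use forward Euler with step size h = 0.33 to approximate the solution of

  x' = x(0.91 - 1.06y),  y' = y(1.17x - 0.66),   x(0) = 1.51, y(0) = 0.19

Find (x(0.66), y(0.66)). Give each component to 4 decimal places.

Euler on (x,y): x_{n+1} = x_n + h·x', y_{n+1} = y_n + h·y'.
0.000000: (1.510000, 0.190000); f=(1.069986, 0.210273) → (1.863095, 0.259390)
0.330000: (1.863095, 0.259390); f=(1.183152, 0.394227) → (2.253536, 0.389485)
(x(0.66), y(0.66)) ≈ (2.2535, 0.3895)

2.2535, 0.3895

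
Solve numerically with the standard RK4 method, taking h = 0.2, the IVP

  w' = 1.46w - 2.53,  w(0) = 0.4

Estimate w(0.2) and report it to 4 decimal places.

RK4: k1 = f(x_n, w_n); k2 = f(x_n + h/2, w_n + (h/2)·k1); k3 = f(x_n + h/2, w_n + (h/2)·k2); k4 = f(x_n + h, w_n + h·k3); w_{n+1} = w_n + (h/6)·(k1 + 2k2 + 2k3 + k4).
x=0.000000, w=0.400000:
  k1 = f(0.000000, 0.400000) = -1.946000
  k2 = f(0.100000, 0.205400) = -2.230116
  k3 = f(0.100000, 0.176988) = -2.271597
  k4 = f(0.200000, -0.054319) = -2.609306
  w ← 0.400000 + (0.2/6)·(k1 + 2k2 + 2k3 + k4) = -0.051958
w(0.2) ≈ -0.0520

-0.0520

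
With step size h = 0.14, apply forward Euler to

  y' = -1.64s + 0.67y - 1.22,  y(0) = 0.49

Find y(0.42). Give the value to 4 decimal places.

-0.0202

Euler: y_{n+1} = y_n + h·f(s_n, y_n).
s=0.000000, y=0.490000: f=-0.891700 → y ← 0.490000 + 0.14·(-0.891700) = 0.365162
s=0.140000, y=0.365162: f=-1.204941 → y ← 0.365162 + 0.14·(-1.204941) = 0.196470
s=0.280000, y=0.196470: f=-1.547565 → y ← 0.196470 + 0.14·(-1.547565) = -0.020189
y(0.42) ≈ -0.0202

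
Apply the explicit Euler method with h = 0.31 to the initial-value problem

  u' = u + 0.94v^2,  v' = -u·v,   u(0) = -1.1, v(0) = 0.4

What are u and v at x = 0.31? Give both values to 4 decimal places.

-1.3944, 0.5364

Euler on (u,v): u_{n+1} = u_n + h·u', v_{n+1} = v_n + h·v'.
0.000000: (-1.100000, 0.400000); f=(-0.949600, 0.440000) → (-1.394376, 0.536400)
(u(0.31), v(0.31)) ≈ (-1.3944, 0.5364)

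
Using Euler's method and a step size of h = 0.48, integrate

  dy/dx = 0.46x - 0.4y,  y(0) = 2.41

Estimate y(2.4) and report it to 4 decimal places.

1.7051

Euler: y_{n+1} = y_n + h·f(x_n, y_n).
x=0.000000, y=2.410000: f=-0.964000 → y ← 2.410000 + 0.48·(-0.964000) = 1.947280
x=0.480000, y=1.947280: f=-0.558112 → y ← 1.947280 + 0.48·(-0.558112) = 1.679386
x=0.960000, y=1.679386: f=-0.230154 → y ← 1.679386 + 0.48·(-0.230154) = 1.568912
x=1.440000, y=1.568912: f=0.034835 → y ← 1.568912 + 0.48·0.034835 = 1.585633
x=1.920000, y=1.585633: f=0.248947 → y ← 1.585633 + 0.48·0.248947 = 1.705127
y(2.4) ≈ 1.7051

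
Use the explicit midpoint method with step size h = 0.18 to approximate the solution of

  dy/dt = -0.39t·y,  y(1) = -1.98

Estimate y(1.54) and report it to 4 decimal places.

Midpoint: k1 = f(t_n, y_n); k2 = f(t_n + h/2, y_n + (h/2)·k1); y_{n+1} = y_n + h·k2.
t=1.000000, y=-1.980000:
  k1 = f(1.000000, -1.980000) = 0.772200
  k2 = f(1.090000, -1.910502) = 0.812154
  y ← -1.980000 + 0.18·0.812154 = -1.833812
t=1.180000, y=-1.833812:
  k1 = f(1.180000, -1.833812) = 0.843920
  k2 = f(1.270000, -1.757859) = 0.870668
  y ← -1.833812 + 0.18·0.870668 = -1.677092
t=1.360000, y=-1.677092:
  k1 = f(1.360000, -1.677092) = 0.889530
  k2 = f(1.450000, -1.597034) = 0.903123
  y ← -1.677092 + 0.18·0.903123 = -1.514530
y(1.54) ≈ -1.5145

-1.5145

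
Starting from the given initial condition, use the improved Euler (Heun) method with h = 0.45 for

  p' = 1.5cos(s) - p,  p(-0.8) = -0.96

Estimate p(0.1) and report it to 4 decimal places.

0.3937

Heun: k1 = f(s_n, p_n); k2 = f(s_n + h, p_n + h·k1); p_{n+1} = p_n + (h/2)·(k1 + k2).
s=-0.800000, p=-0.960000:
  k1 = f(-0.800000, -0.960000) = 2.005060
  k2 = f(-0.350000, -0.057723) = 1.466782
  p ← -0.960000 + (0.45/2)·(2.005060 + 1.466782) = -0.178836
s=-0.350000, p=-0.178836:
  k1 = f(-0.350000, -0.178836) = 1.587895
  k2 = f(0.100000, 0.535717) = 0.956789
  p ← -0.178836 + (0.45/2)·(1.587895 + 0.956789) = 0.393718
p(0.1) ≈ 0.3937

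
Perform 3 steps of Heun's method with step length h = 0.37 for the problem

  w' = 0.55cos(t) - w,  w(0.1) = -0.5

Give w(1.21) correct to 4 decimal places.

Heun: k1 = f(t_n, w_n); k2 = f(t_n + h, w_n + h·k1); w_{n+1} = w_n + (h/2)·(k1 + k2).
t=0.100000, w=-0.500000:
  k1 = f(0.100000, -0.500000) = 1.047252
  k2 = f(0.470000, -0.112517) = 0.602879
  w ← -0.500000 + (0.37/2)·(1.047252 + 0.602879) = -0.194726
t=0.470000, w=-0.194726:
  k1 = f(0.470000, -0.194726) = 0.685088
  k2 = f(0.840000, 0.058757) = 0.308348
  w ← -0.194726 + (0.37/2)·(0.685088 + 0.308348) = -0.010940
t=0.840000, w=-0.010940:
  k1 = f(0.840000, -0.010940) = 0.378045
  k2 = f(1.210000, 0.128936) = 0.065224
  w ← -0.010940 + (0.37/2)·(0.378045 + 0.065224) = 0.071065
w(1.21) ≈ 0.0711

0.0711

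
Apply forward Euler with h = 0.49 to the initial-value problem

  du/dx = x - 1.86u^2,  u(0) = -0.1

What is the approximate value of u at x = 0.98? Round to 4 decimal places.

Euler: u_{n+1} = u_n + h·f(x_n, u_n).
x=0.000000, u=-0.100000: f=-0.018600 → u ← -0.100000 + 0.49·(-0.018600) = -0.109114
x=0.490000, u=-0.109114: f=0.467855 → u ← -0.109114 + 0.49·0.467855 = 0.120135
u(0.98) ≈ 0.1201

0.1201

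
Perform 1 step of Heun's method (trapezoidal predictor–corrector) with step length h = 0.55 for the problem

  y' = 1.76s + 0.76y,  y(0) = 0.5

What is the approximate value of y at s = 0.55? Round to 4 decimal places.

Heun: k1 = f(s_n, y_n); k2 = f(s_n + h, y_n + h·k1); y_{n+1} = y_n + (h/2)·(k1 + k2).
s=0.000000, y=0.500000:
  k1 = f(0.000000, 0.500000) = 0.380000
  k2 = f(0.550000, 0.709000) = 1.506840
  y ← 0.500000 + (0.55/2)·(0.380000 + 1.506840) = 1.018881
y(0.55) ≈ 1.0189

1.0189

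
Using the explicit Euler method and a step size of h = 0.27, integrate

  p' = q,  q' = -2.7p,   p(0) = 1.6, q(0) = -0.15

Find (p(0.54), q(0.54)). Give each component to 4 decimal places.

Euler on (p,q): p_{n+1} = p_n + h·p', q_{n+1} = q_n + h·q'.
0.000000: (1.600000, -0.150000); f=(-0.150000, -4.320000) → (1.559500, -1.316400)
0.270000: (1.559500, -1.316400); f=(-1.316400, -4.210650) → (1.204072, -2.453276)
(p(0.54), q(0.54)) ≈ (1.2041, -2.4533)

1.2041, -2.4533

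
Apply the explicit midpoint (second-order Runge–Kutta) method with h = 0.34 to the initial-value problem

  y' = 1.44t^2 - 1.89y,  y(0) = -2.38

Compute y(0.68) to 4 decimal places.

-0.6396

Midpoint: k1 = f(t_n, y_n); k2 = f(t_n + h/2, y_n + (h/2)·k1); y_{n+1} = y_n + h·k2.
t=0.000000, y=-2.380000:
  k1 = f(0.000000, -2.380000) = 4.498200
  k2 = f(0.170000, -1.615306) = 3.094544
  y ← -2.380000 + 0.34·3.094544 = -1.327855
t=0.340000, y=-1.327855:
  k1 = f(0.340000, -1.327855) = 2.676110
  k2 = f(0.510000, -0.872916) = 2.024356
  y ← -1.327855 + 0.34·2.024356 = -0.639574
y(0.68) ≈ -0.6396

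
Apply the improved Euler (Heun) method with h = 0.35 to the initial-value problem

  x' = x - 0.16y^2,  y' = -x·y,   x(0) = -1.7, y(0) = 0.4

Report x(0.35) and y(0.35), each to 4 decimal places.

-2.4166, 0.7762

Heun on (x,y): k1 = f(s_n, state_n); k2 = f(s_n + h, state_n + h·k1); state_{n+1} = state_n + (h/2)·(k1 + k2).
0.000000: (-1.700000, 0.400000)
  k1 = (-1.725600, 0.680000)
  predictor → (-2.303960, 0.638000)
  k2 = (-2.369087, 1.469926)
  → (-2.416570, 0.776237)
(x(0.35), y(0.35)) ≈ (-2.4166, 0.7762)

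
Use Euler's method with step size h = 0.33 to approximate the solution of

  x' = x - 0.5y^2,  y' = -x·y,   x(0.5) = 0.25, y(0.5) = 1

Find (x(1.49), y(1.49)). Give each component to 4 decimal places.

Euler on (x,y): x_{n+1} = x_n + h·x', y_{n+1} = y_n + h·y'.
0.500000: (0.250000, 1.000000); f=(-0.250000, -0.250000) → (0.167500, 0.917500)
0.830000: (0.167500, 0.917500); f=(-0.253403, -0.153681) → (0.083877, 0.866785)
1.160000: (0.083877, 0.866785); f=(-0.291781, -0.072703) → (-0.012411, 0.842793)
(x(1.49), y(1.49)) ≈ (-0.0124, 0.8428)

-0.0124, 0.8428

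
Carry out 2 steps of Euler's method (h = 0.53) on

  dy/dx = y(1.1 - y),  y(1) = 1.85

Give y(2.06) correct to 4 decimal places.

Euler: y_{n+1} = y_n + h·f(x_n, y_n).
x=1.000000, y=1.850000: f=-1.387500 → y ← 1.850000 + 0.53·(-1.387500) = 1.114625
x=1.530000, y=1.114625: f=-0.016301 → y ← 1.114625 + 0.53·(-0.016301) = 1.105985
y(2.06) ≈ 1.1060

1.1060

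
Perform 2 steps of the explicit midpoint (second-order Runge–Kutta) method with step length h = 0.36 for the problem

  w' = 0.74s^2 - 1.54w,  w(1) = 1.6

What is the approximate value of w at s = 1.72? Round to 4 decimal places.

1.2479

Midpoint: k1 = f(s_n, w_n); k2 = f(s_n + h/2, w_n + (h/2)·k1); w_{n+1} = w_n + h·k2.
s=1.000000, w=1.600000:
  k1 = f(1.000000, 1.600000) = -1.724000
  k2 = f(1.180000, 1.289680) = -0.955731
  w ← 1.600000 + 0.36·(-0.955731) = 1.255937
s=1.360000, w=1.255937:
  k1 = f(1.360000, 1.255937) = -0.565439
  k2 = f(1.540000, 1.154158) = -0.022419
  w ← 1.255937 + 0.36·(-0.022419) = 1.247866
w(1.72) ≈ 1.2479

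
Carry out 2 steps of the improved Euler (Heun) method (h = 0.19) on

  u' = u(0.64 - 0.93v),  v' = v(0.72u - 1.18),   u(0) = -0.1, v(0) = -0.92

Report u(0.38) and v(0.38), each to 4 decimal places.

-0.1640, -0.5702

Heun on (u,v): k1 = f(s_n, state_n); k2 = f(s_n + h, state_n + h·k1); state_{n+1} = state_n + (h/2)·(k1 + k2).
0.000000: (-0.100000, -0.920000)
  k1 = (-0.149560, 1.151840)
  predictor → (-0.128416, -0.701150)
  k2 = (-0.165923, 0.892186)
  → (-0.129971, -0.725818)
0.190000: (-0.129971, -0.725818)
  k1 = (-0.170913, 0.924386)
  predictor → (-0.162444, -0.550184)
  k2 = (-0.187083, 0.713567)
  → (-0.163980, -0.570212)
(u(0.38), v(0.38)) ≈ (-0.1640, -0.5702)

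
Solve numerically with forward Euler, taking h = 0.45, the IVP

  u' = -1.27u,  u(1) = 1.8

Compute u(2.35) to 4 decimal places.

Euler: u_{n+1} = u_n + h·f(t_n, u_n).
t=1.000000, u=1.800000: f=-2.286000 → u ← 1.800000 + 0.45·(-2.286000) = 0.771300
t=1.450000, u=0.771300: f=-0.979551 → u ← 0.771300 + 0.45·(-0.979551) = 0.330502
t=1.900000, u=0.330502: f=-0.419738 → u ← 0.330502 + 0.45·(-0.419738) = 0.141620
u(2.35) ≈ 0.1416

0.1416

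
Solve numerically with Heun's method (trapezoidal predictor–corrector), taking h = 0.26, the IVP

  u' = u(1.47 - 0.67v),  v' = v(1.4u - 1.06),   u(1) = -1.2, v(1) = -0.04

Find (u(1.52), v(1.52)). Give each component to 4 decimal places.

Heun on (u,v): k1 = f(s_n, state_n); k2 = f(s_n + h, state_n + h·k1); state_{n+1} = state_n + (h/2)·(k1 + k2).
1.000000: (-1.200000, -0.040000)
  k1 = (-1.796160, 0.109600)
  predictor → (-1.667002, -0.011504)
  k2 = (-2.463341, 0.039042)
  → (-1.753735, -0.020677)
1.260000: (-1.753735, -0.020677)
  k1 = (-2.602286, 0.072683)
  predictor → (-2.430329, -0.001779)
  k2 = (-3.575481, 0.007939)
  → (-2.556845, -0.010196)
(u(1.52), v(1.52)) ≈ (-2.5568, -0.0102)

-2.5568, -0.0102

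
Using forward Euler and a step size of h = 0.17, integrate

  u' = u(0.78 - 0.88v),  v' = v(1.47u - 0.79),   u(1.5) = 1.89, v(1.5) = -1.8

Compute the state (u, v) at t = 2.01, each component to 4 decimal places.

6.6574, -6.8227

Euler on (u,v): u_{n+1} = u_n + h·u', v_{n+1} = v_n + h·v'.
1.500000: (1.890000, -1.800000); f=(4.467960, -3.578940) → (2.649553, -2.408420)
1.670000: (2.649553, -2.408420); f=(7.682140, -7.477766) → (3.955517, -3.679640)
1.840000: (3.955517, -3.679640); f=(15.893596, -18.488755) → (6.657428, -6.822728)
(u(2.01), v(2.01)) ≈ (6.6574, -6.8227)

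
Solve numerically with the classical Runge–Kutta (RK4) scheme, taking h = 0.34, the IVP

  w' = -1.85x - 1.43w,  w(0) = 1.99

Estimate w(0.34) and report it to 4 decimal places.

1.1325

RK4: k1 = f(x_n, w_n); k2 = f(x_n + h/2, w_n + (h/2)·k1); k3 = f(x_n + h/2, w_n + (h/2)·k2); k4 = f(x_n + h, w_n + h·k3); w_{n+1} = w_n + (h/6)·(k1 + 2k2 + 2k3 + k4).
x=0.000000, w=1.990000:
  k1 = f(0.000000, 1.990000) = -2.845700
  k2 = f(0.170000, 1.506231) = -2.468410
  k3 = f(0.170000, 1.570370) = -2.560129
  k4 = f(0.340000, 1.119556) = -2.229965
  w ← 1.990000 + (0.34/6)·(k1 + 2k2 + 2k3 + k4) = 1.132478
w(0.34) ≈ 1.1325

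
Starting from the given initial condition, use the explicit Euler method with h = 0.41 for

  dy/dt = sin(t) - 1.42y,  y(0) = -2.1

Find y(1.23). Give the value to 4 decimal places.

Euler: y_{n+1} = y_n + h·f(t_n, y_n).
t=0.000000, y=-2.100000: f=2.982000 → y ← -2.100000 + 0.41·2.982000 = -0.877380
t=0.410000, y=-0.877380: f=1.644489 → y ← -0.877380 + 0.41·1.644489 = -0.203140
t=0.820000, y=-0.203140: f=1.019604 → y ← -0.203140 + 0.41·1.019604 = 0.214898
y(1.23) ≈ 0.2149

0.2149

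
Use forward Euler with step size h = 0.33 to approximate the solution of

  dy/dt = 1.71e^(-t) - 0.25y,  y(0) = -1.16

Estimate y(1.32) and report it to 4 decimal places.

Euler: y_{n+1} = y_n + h·f(t_n, y_n).
t=0.000000, y=-1.160000: f=2.000000 → y ← -1.160000 + 0.33·2.000000 = -0.500000
t=0.330000, y=-0.500000: f=1.354360 → y ← -0.500000 + 0.33·1.354360 = -0.053061
t=0.660000, y=-0.053061: f=0.897081 → y ← -0.053061 + 0.33·0.897081 = 0.242975
t=0.990000, y=0.242975: f=0.574652 → y ← 0.242975 + 0.33·0.574652 = 0.432611
y(1.32) ≈ 0.4326

0.4326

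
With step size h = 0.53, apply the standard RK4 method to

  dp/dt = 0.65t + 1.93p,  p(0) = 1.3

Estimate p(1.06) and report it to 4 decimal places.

RK4: k1 = f(t_n, p_n); k2 = f(t_n + h/2, p_n + (h/2)·k1); k3 = f(t_n + h/2, p_n + (h/2)·k2); k4 = f(t_n + h, p_n + h·k3); p_{n+1} = p_n + (h/6)·(k1 + 2k2 + 2k3 + k4).
t=0.000000, p=1.300000:
  k1 = f(0.000000, 1.300000) = 2.509000
  k2 = f(0.265000, 1.964885) = 3.964478
  k3 = f(0.265000, 2.350587) = 4.708882
  k4 = f(0.530000, 3.795708) = 7.670216
  p ← 1.300000 + (0.53/6)·(k1 + 2k2 + 2k3 + k4) = 3.731458
t=0.530000, p=3.731458:
  k1 = f(0.530000, 3.731458) = 7.546213
  k2 = f(0.795000, 5.731204) = 11.577974
  k3 = f(0.795000, 6.799621) = 13.640018
  k4 = f(1.060000, 10.960667) = 21.843088
  p ← 3.731458 + (0.53/6)·(k1 + 2k2 + 2k3 + k4) = 10.782691
p(1.06) ≈ 10.7827

10.7827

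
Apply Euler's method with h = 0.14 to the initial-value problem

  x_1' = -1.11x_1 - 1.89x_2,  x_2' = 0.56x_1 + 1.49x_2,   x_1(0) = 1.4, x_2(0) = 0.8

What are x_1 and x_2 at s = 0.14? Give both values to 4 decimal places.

Euler on (x_1,x_2): x_1_{n+1} = x_1_n + h·x_1', x_2_{n+1} = x_2_n + h·x_2'.
0.000000: (1.400000, 0.800000); f=(-3.066000, 1.976000) → (0.970760, 1.076640)
(x_1(0.14), x_2(0.14)) ≈ (0.9708, 1.0766)

0.9708, 1.0766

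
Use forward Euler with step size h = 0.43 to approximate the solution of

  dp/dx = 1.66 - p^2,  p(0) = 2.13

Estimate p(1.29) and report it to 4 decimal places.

1.2908

Euler: p_{n+1} = p_n + h·f(x_n, p_n).
x=0.000000, p=2.130000: f=-2.876900 → p ← 2.130000 + 0.43·(-2.876900) = 0.892933
x=0.430000, p=0.892933: f=0.862671 → p ← 0.892933 + 0.43·0.862671 = 1.263881
x=0.860000, p=1.263881: f=0.062604 → p ← 1.263881 + 0.43·0.062604 = 1.290801
p(1.29) ≈ 1.2908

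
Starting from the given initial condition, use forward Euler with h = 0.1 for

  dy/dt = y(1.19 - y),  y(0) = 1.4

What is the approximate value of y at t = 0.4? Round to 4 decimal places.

Euler: y_{n+1} = y_n + h·f(t_n, y_n).
t=0.000000, y=1.400000: f=-0.294000 → y ← 1.400000 + 0.1·(-0.294000) = 1.370600
t=0.100000, y=1.370600: f=-0.247530 → y ← 1.370600 + 0.1·(-0.247530) = 1.345847
t=0.200000, y=1.345847: f=-0.209746 → y ← 1.345847 + 0.1·(-0.209746) = 1.324872
t=0.300000, y=1.324872: f=-0.178689 → y ← 1.324872 + 0.1·(-0.178689) = 1.307003
y(0.4) ≈ 1.3070

1.3070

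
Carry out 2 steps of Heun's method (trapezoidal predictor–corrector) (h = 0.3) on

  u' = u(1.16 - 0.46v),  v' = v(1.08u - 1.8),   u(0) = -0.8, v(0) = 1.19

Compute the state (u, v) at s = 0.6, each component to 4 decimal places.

-1.3751, 0.3083

Heun on (u,v): k1 = f(s_n, state_n); k2 = f(s_n + h, state_n + h·k1); state_{n+1} = state_n + (h/2)·(k1 + k2).
0.000000: (-0.800000, 1.190000)
  k1 = (-0.490080, -3.170160)
  predictor → (-0.947024, 0.238952)
  k2 = (-0.994453, -0.674510)
  → (-1.022680, 0.613299)
0.300000: (-1.022680, 0.613299)
  k1 = (-0.897793, -1.781325)
  predictor → (-1.292018, 0.078902)
  k2 = (-1.451847, -0.252122)
  → (-1.375126, 0.308282)
(u(0.6), v(0.6)) ≈ (-1.3751, 0.3083)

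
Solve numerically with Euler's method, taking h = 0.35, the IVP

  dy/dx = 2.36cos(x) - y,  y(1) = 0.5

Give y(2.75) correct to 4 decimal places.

Euler: y_{n+1} = y_n + h·f(x_n, y_n).
x=1.000000, y=0.500000: f=0.775113 → y ← 0.500000 + 0.35·0.775113 = 0.771290
x=1.350000, y=0.771290: f=-0.254434 → y ← 0.771290 + 0.35·(-0.254434) = 0.682238
x=1.700000, y=0.682238: f=-0.986311 → y ← 0.682238 + 0.35·(-0.986311) = 0.337029
x=2.050000, y=0.337029: f=-1.425161 → y ← 0.337029 + 0.35·(-1.425161) = -0.161777
x=2.400000, y=-0.161777: f=-1.578472 → y ← -0.161777 + 0.35·(-1.578472) = -0.714242
y(2.75) ≈ -0.7142

-0.7142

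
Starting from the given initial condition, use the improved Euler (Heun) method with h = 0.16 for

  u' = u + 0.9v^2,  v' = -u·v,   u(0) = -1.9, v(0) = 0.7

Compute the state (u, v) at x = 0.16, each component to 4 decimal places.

Heun on (u,v): k1 = f(x_n, state_n); k2 = f(x_n + h, state_n + h·k1); state_{n+1} = state_n + (h/2)·(k1 + k2).
0.000000: (-1.900000, 0.700000)
  k1 = (-1.459000, 1.330000)
  predictor → (-2.133440, 0.912800)
  k2 = (-1.383557, 1.947404)
  → (-2.127405, 0.962192)
(u(0.16), v(0.16)) ≈ (-2.1274, 0.9622)

-2.1274, 0.9622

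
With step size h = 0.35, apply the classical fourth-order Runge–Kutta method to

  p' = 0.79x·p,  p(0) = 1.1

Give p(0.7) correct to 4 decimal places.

1.3349

RK4: k1 = f(x_n, p_n); k2 = f(x_n + h/2, p_n + (h/2)·k1); k3 = f(x_n + h/2, p_n + (h/2)·k2); k4 = f(x_n + h, p_n + h·k3); p_{n+1} = p_n + (h/6)·(k1 + 2k2 + 2k3 + k4).
x=0.000000, p=1.100000:
  k1 = f(0.000000, 1.100000) = 0.000000
  k2 = f(0.175000, 1.100000) = 0.152075
  k3 = f(0.175000, 1.126613) = 0.155754
  k4 = f(0.350000, 1.154514) = 0.319223
  p ← 1.100000 + (0.35/6)·(k1 + 2k2 + 2k3 + k4) = 1.154535
x=0.350000, p=1.154535:
  k1 = f(0.350000, 1.154535) = 0.319229
  k2 = f(0.525000, 1.210400) = 0.502013
  k3 = f(0.525000, 1.242387) = 0.515280
  k4 = f(0.700000, 1.334883) = 0.738190
  p ← 1.154535 + (0.35/6)·(k1 + 2k2 + 2k3 + k4) = 1.334902
p(0.7) ≈ 1.3349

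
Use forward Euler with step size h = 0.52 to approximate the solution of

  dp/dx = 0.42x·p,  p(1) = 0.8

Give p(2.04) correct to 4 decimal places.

Euler: p_{n+1} = p_n + h·f(x_n, p_n).
x=1.000000, p=0.800000: f=0.336000 → p ← 0.800000 + 0.52·0.336000 = 0.974720
x=1.520000, p=0.974720: f=0.622261 → p ← 0.974720 + 0.52·0.622261 = 1.298296
p(2.04) ≈ 1.2983

1.2983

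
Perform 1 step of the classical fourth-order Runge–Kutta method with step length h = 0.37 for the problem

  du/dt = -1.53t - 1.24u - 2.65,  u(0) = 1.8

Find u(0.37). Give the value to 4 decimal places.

RK4: k1 = f(t_n, u_n); k2 = f(t_n + h/2, u_n + (h/2)·k1); k3 = f(t_n + h/2, u_n + (h/2)·k2); k4 = f(t_n + h, u_n + h·k3); u_{n+1} = u_n + (h/6)·(k1 + 2k2 + 2k3 + k4).
t=0.000000, u=1.800000:
  k1 = f(0.000000, 1.800000) = -4.882000
  k2 = f(0.185000, 0.896830) = -4.045119
  k3 = f(0.185000, 1.051653) = -4.237100
  k4 = f(0.370000, 0.232273) = -3.504119
  u ← 1.800000 + (0.37/6)·(k1 + 2k2 + 2k3 + k4) = 0.261382
u(0.37) ≈ 0.2614

0.2614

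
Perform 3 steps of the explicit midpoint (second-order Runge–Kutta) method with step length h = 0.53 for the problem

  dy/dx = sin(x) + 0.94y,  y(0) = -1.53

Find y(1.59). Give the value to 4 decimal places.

-4.8160

Midpoint: k1 = f(x_n, y_n); k2 = f(x_n + h/2, y_n + (h/2)·k1); y_{n+1} = y_n + h·k2.
x=0.000000, y=-1.530000:
  k1 = f(0.000000, -1.530000) = -1.438200
  k2 = f(0.265000, -1.911123) = -1.534546
  y ← -1.530000 + 0.53·(-1.534546) = -2.343310
x=0.530000, y=-2.343310:
  k1 = f(0.530000, -2.343310) = -1.697178
  k2 = f(0.795000, -2.793062) = -1.911614
  y ← -2.343310 + 0.53·(-1.911614) = -3.356465
x=1.060000, y=-3.356465:
  k1 = f(1.060000, -3.356465) = -2.282722
  k2 = f(1.325000, -3.961386) = -2.753759
  y ← -3.356465 + 0.53·(-2.753759) = -4.815958
y(1.59) ≈ -4.8160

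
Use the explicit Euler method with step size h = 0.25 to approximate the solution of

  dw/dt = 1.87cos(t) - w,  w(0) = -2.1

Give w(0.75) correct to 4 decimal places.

Euler: w_{n+1} = w_n + h·f(t_n, w_n).
t=0.000000, w=-2.100000: f=3.970000 → w ← -2.100000 + 0.25·3.970000 = -1.107500
t=0.250000, w=-1.107500: f=2.919366 → w ← -1.107500 + 0.25·2.919366 = -0.377658
t=0.500000, w=-0.377658: f=2.018738 → w ← -0.377658 + 0.25·2.018738 = 0.127026
w(0.75) ≈ 0.1270

0.1270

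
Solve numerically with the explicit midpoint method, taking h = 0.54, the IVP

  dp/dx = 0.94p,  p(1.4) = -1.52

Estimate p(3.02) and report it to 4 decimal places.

Midpoint: k1 = f(x_n, p_n); k2 = f(x_n + h/2, p_n + (h/2)·k1); p_{n+1} = p_n + h·k2.
x=1.400000, p=-1.520000:
  k1 = f(1.400000, -1.520000) = -1.428800
  k2 = f(1.670000, -1.905776) = -1.791429
  p ← -1.520000 + 0.54·(-1.791429) = -2.487372
x=1.940000, p=-2.487372:
  k1 = f(1.940000, -2.487372) = -2.338130
  k2 = f(2.210000, -3.118667) = -2.931547
  p ← -2.487372 + 0.54·(-2.931547) = -4.070407
x=2.480000, p=-4.070407:
  k1 = f(2.480000, -4.070407) = -3.826183
  k2 = f(2.750000, -5.103477) = -4.797268
  p ← -4.070407 + 0.54·(-4.797268) = -6.660932
p(3.02) ≈ -6.6609

-6.6609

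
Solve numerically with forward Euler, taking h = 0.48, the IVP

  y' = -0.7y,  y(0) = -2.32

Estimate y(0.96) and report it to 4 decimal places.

-1.0229

Euler: y_{n+1} = y_n + h·f(x_n, y_n).
x=0.000000, y=-2.320000: f=1.624000 → y ← -2.320000 + 0.48·1.624000 = -1.540480
x=0.480000, y=-1.540480: f=1.078336 → y ← -1.540480 + 0.48·1.078336 = -1.022879
y(0.96) ≈ -1.0229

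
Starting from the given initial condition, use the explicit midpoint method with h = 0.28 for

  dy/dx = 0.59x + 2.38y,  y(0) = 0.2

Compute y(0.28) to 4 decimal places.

0.4008

Midpoint: k1 = f(x_n, y_n); k2 = f(x_n + h/2, y_n + (h/2)·k1); y_{n+1} = y_n + h·k2.
x=0.000000, y=0.200000:
  k1 = f(0.000000, 0.200000) = 0.476000
  k2 = f(0.140000, 0.266640) = 0.717203
  y ← 0.200000 + 0.28·0.717203 = 0.400817
y(0.28) ≈ 0.4008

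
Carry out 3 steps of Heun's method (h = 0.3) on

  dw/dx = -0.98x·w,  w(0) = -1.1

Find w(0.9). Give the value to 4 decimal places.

Heun: k1 = f(x_n, w_n); k2 = f(x_n + h, w_n + h·k1); w_{n+1} = w_n + (h/2)·(k1 + k2).
x=0.000000, w=-1.100000:
  k1 = f(0.000000, -1.100000) = 0.000000
  k2 = f(0.300000, -1.100000) = 0.323400
  w ← -1.100000 + (0.3/2)·(0.000000 + 0.323400) = -1.051490
x=0.300000, w=-1.051490:
  k1 = f(0.300000, -1.051490) = 0.309138
  k2 = f(0.600000, -0.958749) = 0.563744
  w ← -1.051490 + (0.3/2)·(0.309138 + 0.563744) = -0.920558
x=0.600000, w=-0.920558:
  k1 = f(0.600000, -0.920558) = 0.541288
  k2 = f(0.900000, -0.758171) = 0.668707
  w ← -0.920558 + (0.3/2)·(0.541288 + 0.668707) = -0.739058
w(0.9) ≈ -0.7391

-0.7391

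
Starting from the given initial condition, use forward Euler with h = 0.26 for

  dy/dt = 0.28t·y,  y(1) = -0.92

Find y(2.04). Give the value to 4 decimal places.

-1.3518

Euler: y_{n+1} = y_n + h·f(t_n, y_n).
t=1.000000, y=-0.920000: f=-0.257600 → y ← -0.920000 + 0.26·(-0.257600) = -0.986976
t=1.260000, y=-0.986976: f=-0.348205 → y ← -0.986976 + 0.26·(-0.348205) = -1.077509
t=1.520000, y=-1.077509: f=-0.458588 → y ← -1.077509 + 0.26·(-0.458588) = -1.196742
t=1.780000, y=-1.196742: f=-0.596456 → y ← -1.196742 + 0.26·(-0.596456) = -1.351821
y(2.04) ≈ -1.3518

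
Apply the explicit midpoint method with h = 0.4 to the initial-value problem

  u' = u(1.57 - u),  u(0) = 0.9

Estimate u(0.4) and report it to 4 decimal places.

Midpoint: k1 = f(s_n, u_n); k2 = f(s_n + h/2, u_n + (h/2)·k1); u_{n+1} = u_n + h·k2.
s=0.000000, u=0.900000:
  k1 = f(0.000000, 0.900000) = 0.603000
  k2 = f(0.200000, 1.020600) = 0.560718
  u ← 0.900000 + 0.4·0.560718 = 1.124287
u(0.4) ≈ 1.1243

1.1243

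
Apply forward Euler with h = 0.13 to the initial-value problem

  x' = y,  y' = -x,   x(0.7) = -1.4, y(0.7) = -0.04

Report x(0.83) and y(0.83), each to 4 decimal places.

Euler on (x,y): x_{n+1} = x_n + h·x', y_{n+1} = y_n + h·y'.
0.700000: (-1.400000, -0.040000); f=(-0.040000, 1.400000) → (-1.405200, 0.142000)
(x(0.83), y(0.83)) ≈ (-1.4052, 0.1420)

-1.4052, 0.1420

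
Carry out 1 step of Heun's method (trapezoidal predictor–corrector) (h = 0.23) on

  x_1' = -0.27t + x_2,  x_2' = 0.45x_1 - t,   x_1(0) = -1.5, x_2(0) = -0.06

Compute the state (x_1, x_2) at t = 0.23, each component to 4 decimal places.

-1.5388, -0.2424

Heun on (x_1,x_2): k1 = f(t_n, state_n); k2 = f(t_n + h, state_n + h·k1); state_{n+1} = state_n + (h/2)·(k1 + k2).
0.000000: (-1.500000, -0.060000)
  k1 = (-0.060000, -0.675000)
  predictor → (-1.513800, -0.215250)
  k2 = (-0.277350, -0.911210)
  → (-1.538795, -0.242414)
(x_1(0.23), x_2(0.23)) ≈ (-1.5388, -0.2424)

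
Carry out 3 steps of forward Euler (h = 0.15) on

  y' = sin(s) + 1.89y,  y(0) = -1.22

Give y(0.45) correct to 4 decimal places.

-2.5065

Euler: y_{n+1} = y_n + h·f(s_n, y_n).
s=0.000000, y=-1.220000: f=-2.305800 → y ← -1.220000 + 0.15·(-2.305800) = -1.565870
s=0.150000, y=-1.565870: f=-2.810056 → y ← -1.565870 + 0.15·(-2.810056) = -1.987378
s=0.300000, y=-1.987378: f=-3.460625 → y ← -1.987378 + 0.15·(-3.460625) = -2.506472
y(0.45) ≈ -2.5065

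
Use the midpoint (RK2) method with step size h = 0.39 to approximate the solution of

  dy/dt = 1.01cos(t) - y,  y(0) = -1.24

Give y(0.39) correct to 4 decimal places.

-0.5411

Midpoint: k1 = f(t_n, y_n); k2 = f(t_n + h/2, y_n + (h/2)·k1); y_{n+1} = y_n + h·k2.
t=0.000000, y=-1.240000:
  k1 = f(0.000000, -1.240000) = 2.250000
  k2 = f(0.195000, -0.801250) = 1.792108
  y ← -1.240000 + 0.39·1.792108 = -0.541078
y(0.39) ≈ -0.5411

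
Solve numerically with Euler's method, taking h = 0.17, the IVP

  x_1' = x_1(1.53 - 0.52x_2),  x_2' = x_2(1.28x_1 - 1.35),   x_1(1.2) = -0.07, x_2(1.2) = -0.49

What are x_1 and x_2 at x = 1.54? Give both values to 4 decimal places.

-0.1180, -0.2778

Euler on (x_1,x_2): x_1_{n+1} = x_1_n + h·x_1', x_2_{n+1} = x_2_n + h·x_2'.
1.200000: (-0.070000, -0.490000); f=(-0.124936, 0.705404) → (-0.091239, -0.370081)
1.370000: (-0.091239, -0.370081); f=(-0.157154, 0.542830) → (-0.117955, -0.277800)
(x_1(1.54), x_2(1.54)) ≈ (-0.1180, -0.2778)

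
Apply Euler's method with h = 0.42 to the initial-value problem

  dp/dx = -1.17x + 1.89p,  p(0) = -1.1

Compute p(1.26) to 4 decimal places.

Euler: p_{n+1} = p_n + h·f(x_n, p_n).
x=0.000000, p=-1.100000: f=-2.079000 → p ← -1.100000 + 0.42·(-2.079000) = -1.973180
x=0.420000, p=-1.973180: f=-4.220710 → p ← -1.973180 + 0.42·(-4.220710) = -3.745878
x=0.840000, p=-3.745878: f=-8.062510 → p ← -3.745878 + 0.42·(-8.062510) = -7.132132
p(1.26) ≈ -7.1321

-7.1321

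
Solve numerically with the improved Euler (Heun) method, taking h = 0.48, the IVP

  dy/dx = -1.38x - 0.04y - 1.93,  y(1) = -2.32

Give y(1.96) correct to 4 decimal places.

Heun: k1 = f(x_n, y_n); k2 = f(x_n + h, y_n + h·k1); y_{n+1} = y_n + (h/2)·(k1 + k2).
x=1.000000, y=-2.320000:
  k1 = f(1.000000, -2.320000) = -3.217200
  k2 = f(1.480000, -3.864256) = -3.817830
  y ← -2.320000 + (0.48/2)·(-3.217200 + (-3.817830)) = -4.008407
x=1.480000, y=-4.008407:
  k1 = f(1.480000, -4.008407) = -3.812064
  k2 = f(1.960000, -5.838198) = -4.401272
  y ← -4.008407 + (0.48/2)·(-3.812064 + (-4.401272)) = -5.979608
y(1.96) ≈ -5.9796

-5.9796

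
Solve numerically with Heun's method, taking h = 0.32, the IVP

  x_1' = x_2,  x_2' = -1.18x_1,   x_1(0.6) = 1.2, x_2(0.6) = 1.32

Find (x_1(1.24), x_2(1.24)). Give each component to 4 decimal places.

Heun on (x_1,x_2): k1 = f(t_n, state_n); k2 = f(t_n + h, state_n + h·k1); state_{n+1} = state_n + (h/2)·(k1 + k2).
0.600000: (1.200000, 1.320000)
  k1 = (1.320000, -1.416000)
  predictor → (1.622400, 0.866880)
  k2 = (0.866880, -1.914432)
  → (1.549901, 0.787131)
0.920000: (1.549901, 0.787131)
  k1 = (0.787131, -1.828883)
  predictor → (1.801783, 0.201888)
  k2 = (0.201888, -2.126104)
  → (1.708144, 0.154333)
(x_1(1.24), x_2(1.24)) ≈ (1.7081, 0.1543)

1.7081, 0.1543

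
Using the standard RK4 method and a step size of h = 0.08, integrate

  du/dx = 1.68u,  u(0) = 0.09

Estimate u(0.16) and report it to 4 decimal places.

RK4: k1 = f(x_n, u_n); k2 = f(x_n + h/2, u_n + (h/2)·k1); k3 = f(x_n + h/2, u_n + (h/2)·k2); k4 = f(x_n + h, u_n + h·k3); u_{n+1} = u_n + (h/6)·(k1 + 2k2 + 2k3 + k4).
x=0.000000, u=0.090000:
  k1 = f(0.000000, 0.090000) = 0.151200
  k2 = f(0.040000, 0.096048) = 0.161361
  k3 = f(0.040000, 0.096454) = 0.162043
  k4 = f(0.080000, 0.102963) = 0.172979
  u ← 0.090000 + (0.08/6)·(k1 + 2k2 + 2k3 + k4) = 0.102946
x=0.080000, u=0.102946:
  k1 = f(0.080000, 0.102946) = 0.172950
  k2 = f(0.120000, 0.109864) = 0.184572
  k3 = f(0.120000, 0.110329) = 0.185353
  k4 = f(0.160000, 0.117775) = 0.197862
  u ← 0.102946 + (0.08/6)·(k1 + 2k2 + 2k3 + k4) = 0.117755
u(0.16) ≈ 0.1178

0.1178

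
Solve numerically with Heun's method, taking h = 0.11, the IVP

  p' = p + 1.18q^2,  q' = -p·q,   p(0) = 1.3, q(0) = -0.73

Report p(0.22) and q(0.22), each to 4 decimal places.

1.7363, -0.5240

Heun on (p,q): k1 = f(s_n, state_n); k2 = f(s_n + h, state_n + h·k1); state_{n+1} = state_n + (h/2)·(k1 + k2).
0.000000: (1.300000, -0.730000)
  k1 = (1.928822, 0.949000)
  predictor → (1.512170, -0.625610)
  k2 = (1.974008, 0.946029)
  → (1.514656, -0.625773)
0.110000: (1.514656, -0.625773)
  k1 = (1.976735, 0.947831)
  predictor → (1.732096, -0.521512)
  k2 = (2.053027, 0.903309)
  → (1.736293, -0.523961)
(p(0.22), q(0.22)) ≈ (1.7363, -0.5240)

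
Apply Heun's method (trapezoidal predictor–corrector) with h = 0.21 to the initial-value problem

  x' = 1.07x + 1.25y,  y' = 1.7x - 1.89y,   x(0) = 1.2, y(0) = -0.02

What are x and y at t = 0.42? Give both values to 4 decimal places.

2.1022, 0.7808

Heun on (x,y): k1 = f(t_n, state_n); k2 = f(t_n + h, state_n + h·k1); state_{n+1} = state_n + (h/2)·(k1 + k2).
0.000000: (1.200000, -0.020000)
  k1 = (1.259000, 2.077800)
  predictor → (1.464390, 0.416338)
  k2 = (2.087320, 1.702584)
  → (1.551364, 0.376940)
0.210000: (1.551364, 0.376940)
  k1 = (2.131134, 1.924901)
  predictor → (1.998902, 0.781170)
  k2 = (3.115287, 1.921723)
  → (2.102238, 0.780836)
(x(0.42), y(0.42)) ≈ (2.1022, 0.7808)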